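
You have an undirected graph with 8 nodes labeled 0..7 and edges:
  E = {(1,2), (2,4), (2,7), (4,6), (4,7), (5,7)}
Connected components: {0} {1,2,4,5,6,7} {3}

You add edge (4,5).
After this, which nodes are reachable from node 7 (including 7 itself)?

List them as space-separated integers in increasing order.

Answer: 1 2 4 5 6 7

Derivation:
Before: nodes reachable from 7: {1,2,4,5,6,7}
Adding (4,5): both endpoints already in same component. Reachability from 7 unchanged.
After: nodes reachable from 7: {1,2,4,5,6,7}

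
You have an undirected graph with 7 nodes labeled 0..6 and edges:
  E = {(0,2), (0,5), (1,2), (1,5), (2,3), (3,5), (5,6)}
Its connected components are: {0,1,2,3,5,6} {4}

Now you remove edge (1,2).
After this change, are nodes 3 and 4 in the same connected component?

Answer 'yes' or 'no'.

Answer: no

Derivation:
Initial components: {0,1,2,3,5,6} {4}
Removing edge (1,2): not a bridge — component count unchanged at 2.
New components: {0,1,2,3,5,6} {4}
Are 3 and 4 in the same component? no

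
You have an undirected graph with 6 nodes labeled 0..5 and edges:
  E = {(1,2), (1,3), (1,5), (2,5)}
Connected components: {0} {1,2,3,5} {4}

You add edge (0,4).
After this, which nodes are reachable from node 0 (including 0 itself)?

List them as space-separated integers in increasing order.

Answer: 0 4

Derivation:
Before: nodes reachable from 0: {0}
Adding (0,4): merges 0's component with another. Reachability grows.
After: nodes reachable from 0: {0,4}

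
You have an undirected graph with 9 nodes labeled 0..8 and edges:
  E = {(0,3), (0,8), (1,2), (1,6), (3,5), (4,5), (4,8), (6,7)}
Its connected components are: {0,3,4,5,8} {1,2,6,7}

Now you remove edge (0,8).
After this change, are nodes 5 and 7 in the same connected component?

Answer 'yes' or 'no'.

Initial components: {0,3,4,5,8} {1,2,6,7}
Removing edge (0,8): not a bridge — component count unchanged at 2.
New components: {0,3,4,5,8} {1,2,6,7}
Are 5 and 7 in the same component? no

Answer: no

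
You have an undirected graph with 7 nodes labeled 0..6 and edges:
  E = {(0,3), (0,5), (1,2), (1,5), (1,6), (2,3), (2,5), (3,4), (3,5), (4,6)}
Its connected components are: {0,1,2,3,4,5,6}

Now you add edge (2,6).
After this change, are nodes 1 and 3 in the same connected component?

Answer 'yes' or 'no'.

Answer: yes

Derivation:
Initial components: {0,1,2,3,4,5,6}
Adding edge (2,6): both already in same component {0,1,2,3,4,5,6}. No change.
New components: {0,1,2,3,4,5,6}
Are 1 and 3 in the same component? yes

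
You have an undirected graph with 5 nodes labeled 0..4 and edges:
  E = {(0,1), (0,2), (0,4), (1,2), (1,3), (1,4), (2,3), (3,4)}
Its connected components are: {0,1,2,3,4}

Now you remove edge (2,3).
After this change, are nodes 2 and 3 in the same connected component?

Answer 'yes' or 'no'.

Answer: yes

Derivation:
Initial components: {0,1,2,3,4}
Removing edge (2,3): not a bridge — component count unchanged at 1.
New components: {0,1,2,3,4}
Are 2 and 3 in the same component? yes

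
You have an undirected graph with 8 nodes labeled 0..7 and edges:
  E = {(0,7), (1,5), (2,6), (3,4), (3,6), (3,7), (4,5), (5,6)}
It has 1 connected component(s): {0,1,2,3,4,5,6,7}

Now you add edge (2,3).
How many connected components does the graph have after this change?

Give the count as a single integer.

Initial component count: 1
Add (2,3): endpoints already in same component. Count unchanged: 1.
New component count: 1

Answer: 1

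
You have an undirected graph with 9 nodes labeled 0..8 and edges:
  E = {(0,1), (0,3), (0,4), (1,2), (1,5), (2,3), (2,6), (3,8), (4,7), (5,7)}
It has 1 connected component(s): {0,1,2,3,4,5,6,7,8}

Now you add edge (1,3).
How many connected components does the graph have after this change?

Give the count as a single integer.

Answer: 1

Derivation:
Initial component count: 1
Add (1,3): endpoints already in same component. Count unchanged: 1.
New component count: 1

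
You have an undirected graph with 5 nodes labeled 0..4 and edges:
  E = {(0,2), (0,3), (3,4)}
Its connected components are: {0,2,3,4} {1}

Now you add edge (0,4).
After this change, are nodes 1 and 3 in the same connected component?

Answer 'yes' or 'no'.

Initial components: {0,2,3,4} {1}
Adding edge (0,4): both already in same component {0,2,3,4}. No change.
New components: {0,2,3,4} {1}
Are 1 and 3 in the same component? no

Answer: no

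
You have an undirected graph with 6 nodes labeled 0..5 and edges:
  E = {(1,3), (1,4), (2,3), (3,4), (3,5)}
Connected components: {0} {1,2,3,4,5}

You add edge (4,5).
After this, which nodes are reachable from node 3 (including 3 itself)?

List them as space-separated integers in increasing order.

Before: nodes reachable from 3: {1,2,3,4,5}
Adding (4,5): both endpoints already in same component. Reachability from 3 unchanged.
After: nodes reachable from 3: {1,2,3,4,5}

Answer: 1 2 3 4 5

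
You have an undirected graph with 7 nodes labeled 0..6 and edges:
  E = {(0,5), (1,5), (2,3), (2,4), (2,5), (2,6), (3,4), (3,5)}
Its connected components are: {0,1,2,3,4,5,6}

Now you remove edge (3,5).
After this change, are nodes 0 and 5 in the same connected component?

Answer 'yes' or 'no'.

Answer: yes

Derivation:
Initial components: {0,1,2,3,4,5,6}
Removing edge (3,5): not a bridge — component count unchanged at 1.
New components: {0,1,2,3,4,5,6}
Are 0 and 5 in the same component? yes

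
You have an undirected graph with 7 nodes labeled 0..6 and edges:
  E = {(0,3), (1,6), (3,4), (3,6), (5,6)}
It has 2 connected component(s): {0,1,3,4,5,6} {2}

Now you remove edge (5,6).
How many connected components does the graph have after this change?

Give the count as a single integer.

Answer: 3

Derivation:
Initial component count: 2
Remove (5,6): it was a bridge. Count increases: 2 -> 3.
  After removal, components: {0,1,3,4,6} {2} {5}
New component count: 3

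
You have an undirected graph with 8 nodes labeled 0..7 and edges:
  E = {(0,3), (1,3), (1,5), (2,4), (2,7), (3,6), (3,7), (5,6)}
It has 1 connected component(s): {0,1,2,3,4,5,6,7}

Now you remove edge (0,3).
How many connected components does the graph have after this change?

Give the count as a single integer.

Initial component count: 1
Remove (0,3): it was a bridge. Count increases: 1 -> 2.
  After removal, components: {0} {1,2,3,4,5,6,7}
New component count: 2

Answer: 2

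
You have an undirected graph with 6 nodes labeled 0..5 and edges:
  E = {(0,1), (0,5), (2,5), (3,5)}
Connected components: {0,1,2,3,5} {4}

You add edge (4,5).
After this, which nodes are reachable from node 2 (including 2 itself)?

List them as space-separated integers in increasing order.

Before: nodes reachable from 2: {0,1,2,3,5}
Adding (4,5): merges 2's component with another. Reachability grows.
After: nodes reachable from 2: {0,1,2,3,4,5}

Answer: 0 1 2 3 4 5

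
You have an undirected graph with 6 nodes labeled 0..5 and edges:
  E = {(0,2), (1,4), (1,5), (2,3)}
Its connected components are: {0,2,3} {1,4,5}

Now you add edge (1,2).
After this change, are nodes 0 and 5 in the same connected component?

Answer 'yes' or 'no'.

Initial components: {0,2,3} {1,4,5}
Adding edge (1,2): merges {1,4,5} and {0,2,3}.
New components: {0,1,2,3,4,5}
Are 0 and 5 in the same component? yes

Answer: yes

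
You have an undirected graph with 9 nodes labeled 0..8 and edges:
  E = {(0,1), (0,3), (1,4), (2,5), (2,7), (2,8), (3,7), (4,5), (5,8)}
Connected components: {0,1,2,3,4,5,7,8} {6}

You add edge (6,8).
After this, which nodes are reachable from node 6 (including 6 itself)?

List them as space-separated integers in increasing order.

Answer: 0 1 2 3 4 5 6 7 8

Derivation:
Before: nodes reachable from 6: {6}
Adding (6,8): merges 6's component with another. Reachability grows.
After: nodes reachable from 6: {0,1,2,3,4,5,6,7,8}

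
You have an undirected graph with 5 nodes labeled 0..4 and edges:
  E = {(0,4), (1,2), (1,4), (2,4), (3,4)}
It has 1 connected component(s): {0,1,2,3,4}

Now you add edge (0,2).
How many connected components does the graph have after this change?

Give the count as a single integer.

Answer: 1

Derivation:
Initial component count: 1
Add (0,2): endpoints already in same component. Count unchanged: 1.
New component count: 1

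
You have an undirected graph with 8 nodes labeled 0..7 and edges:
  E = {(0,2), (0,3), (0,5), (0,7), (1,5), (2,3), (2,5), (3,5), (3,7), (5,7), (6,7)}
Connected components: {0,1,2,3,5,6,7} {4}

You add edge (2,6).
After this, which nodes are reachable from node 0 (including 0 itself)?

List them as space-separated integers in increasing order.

Before: nodes reachable from 0: {0,1,2,3,5,6,7}
Adding (2,6): both endpoints already in same component. Reachability from 0 unchanged.
After: nodes reachable from 0: {0,1,2,3,5,6,7}

Answer: 0 1 2 3 5 6 7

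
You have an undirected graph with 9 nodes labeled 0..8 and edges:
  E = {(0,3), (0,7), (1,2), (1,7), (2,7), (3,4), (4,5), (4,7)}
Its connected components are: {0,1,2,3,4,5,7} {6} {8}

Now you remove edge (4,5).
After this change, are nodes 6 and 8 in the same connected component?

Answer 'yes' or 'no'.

Answer: no

Derivation:
Initial components: {0,1,2,3,4,5,7} {6} {8}
Removing edge (4,5): it was a bridge — component count 3 -> 4.
New components: {0,1,2,3,4,7} {5} {6} {8}
Are 6 and 8 in the same component? no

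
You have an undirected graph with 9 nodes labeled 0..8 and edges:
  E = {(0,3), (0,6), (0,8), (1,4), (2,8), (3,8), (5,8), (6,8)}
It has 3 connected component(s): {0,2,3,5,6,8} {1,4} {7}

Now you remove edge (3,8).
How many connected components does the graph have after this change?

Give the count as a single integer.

Initial component count: 3
Remove (3,8): not a bridge. Count unchanged: 3.
  After removal, components: {0,2,3,5,6,8} {1,4} {7}
New component count: 3

Answer: 3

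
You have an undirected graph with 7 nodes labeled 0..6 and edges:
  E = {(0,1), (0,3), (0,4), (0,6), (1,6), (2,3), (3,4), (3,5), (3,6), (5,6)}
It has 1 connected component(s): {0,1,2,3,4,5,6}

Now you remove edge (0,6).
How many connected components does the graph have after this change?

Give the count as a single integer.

Initial component count: 1
Remove (0,6): not a bridge. Count unchanged: 1.
  After removal, components: {0,1,2,3,4,5,6}
New component count: 1

Answer: 1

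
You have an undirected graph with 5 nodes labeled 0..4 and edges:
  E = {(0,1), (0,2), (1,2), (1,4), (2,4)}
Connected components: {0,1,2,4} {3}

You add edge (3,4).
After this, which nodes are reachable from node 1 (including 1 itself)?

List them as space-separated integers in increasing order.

Answer: 0 1 2 3 4

Derivation:
Before: nodes reachable from 1: {0,1,2,4}
Adding (3,4): merges 1's component with another. Reachability grows.
After: nodes reachable from 1: {0,1,2,3,4}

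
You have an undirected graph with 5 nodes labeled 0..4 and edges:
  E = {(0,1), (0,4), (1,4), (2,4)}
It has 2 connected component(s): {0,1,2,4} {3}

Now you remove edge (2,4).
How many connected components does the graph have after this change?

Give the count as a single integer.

Answer: 3

Derivation:
Initial component count: 2
Remove (2,4): it was a bridge. Count increases: 2 -> 3.
  After removal, components: {0,1,4} {2} {3}
New component count: 3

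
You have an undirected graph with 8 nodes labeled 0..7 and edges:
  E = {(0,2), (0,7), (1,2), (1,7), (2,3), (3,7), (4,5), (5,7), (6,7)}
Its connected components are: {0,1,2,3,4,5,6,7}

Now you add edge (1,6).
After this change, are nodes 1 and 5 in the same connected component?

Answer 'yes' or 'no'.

Answer: yes

Derivation:
Initial components: {0,1,2,3,4,5,6,7}
Adding edge (1,6): both already in same component {0,1,2,3,4,5,6,7}. No change.
New components: {0,1,2,3,4,5,6,7}
Are 1 and 5 in the same component? yes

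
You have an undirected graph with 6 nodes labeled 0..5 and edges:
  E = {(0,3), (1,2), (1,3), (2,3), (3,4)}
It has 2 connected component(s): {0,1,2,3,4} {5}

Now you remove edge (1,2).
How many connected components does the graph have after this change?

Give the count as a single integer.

Answer: 2

Derivation:
Initial component count: 2
Remove (1,2): not a bridge. Count unchanged: 2.
  After removal, components: {0,1,2,3,4} {5}
New component count: 2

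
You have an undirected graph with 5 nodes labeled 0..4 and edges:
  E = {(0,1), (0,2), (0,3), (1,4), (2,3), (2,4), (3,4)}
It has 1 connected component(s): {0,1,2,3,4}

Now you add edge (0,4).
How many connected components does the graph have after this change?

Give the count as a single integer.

Answer: 1

Derivation:
Initial component count: 1
Add (0,4): endpoints already in same component. Count unchanged: 1.
New component count: 1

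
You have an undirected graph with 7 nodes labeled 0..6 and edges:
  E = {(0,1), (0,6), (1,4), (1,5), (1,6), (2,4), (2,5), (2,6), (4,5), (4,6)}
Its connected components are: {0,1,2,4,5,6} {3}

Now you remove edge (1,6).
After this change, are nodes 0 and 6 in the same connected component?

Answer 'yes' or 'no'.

Initial components: {0,1,2,4,5,6} {3}
Removing edge (1,6): not a bridge — component count unchanged at 2.
New components: {0,1,2,4,5,6} {3}
Are 0 and 6 in the same component? yes

Answer: yes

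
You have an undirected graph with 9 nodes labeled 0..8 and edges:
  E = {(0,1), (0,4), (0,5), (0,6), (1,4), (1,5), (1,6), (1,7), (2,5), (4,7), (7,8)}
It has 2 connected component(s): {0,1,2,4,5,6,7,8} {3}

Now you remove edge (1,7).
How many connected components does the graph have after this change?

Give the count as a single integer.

Answer: 2

Derivation:
Initial component count: 2
Remove (1,7): not a bridge. Count unchanged: 2.
  After removal, components: {0,1,2,4,5,6,7,8} {3}
New component count: 2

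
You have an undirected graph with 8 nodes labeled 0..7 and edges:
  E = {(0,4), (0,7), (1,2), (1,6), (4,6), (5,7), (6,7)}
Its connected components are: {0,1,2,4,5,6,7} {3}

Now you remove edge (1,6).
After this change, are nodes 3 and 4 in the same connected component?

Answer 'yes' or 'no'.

Initial components: {0,1,2,4,5,6,7} {3}
Removing edge (1,6): it was a bridge — component count 2 -> 3.
New components: {0,4,5,6,7} {1,2} {3}
Are 3 and 4 in the same component? no

Answer: no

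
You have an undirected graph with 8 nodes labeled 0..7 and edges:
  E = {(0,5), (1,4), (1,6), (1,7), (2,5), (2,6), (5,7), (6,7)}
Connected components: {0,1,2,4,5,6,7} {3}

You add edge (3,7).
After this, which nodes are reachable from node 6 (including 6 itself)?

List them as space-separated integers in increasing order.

Before: nodes reachable from 6: {0,1,2,4,5,6,7}
Adding (3,7): merges 6's component with another. Reachability grows.
After: nodes reachable from 6: {0,1,2,3,4,5,6,7}

Answer: 0 1 2 3 4 5 6 7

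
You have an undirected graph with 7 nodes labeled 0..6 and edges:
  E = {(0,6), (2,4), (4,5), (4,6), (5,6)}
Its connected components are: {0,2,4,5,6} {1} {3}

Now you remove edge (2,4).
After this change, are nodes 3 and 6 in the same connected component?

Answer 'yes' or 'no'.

Initial components: {0,2,4,5,6} {1} {3}
Removing edge (2,4): it was a bridge — component count 3 -> 4.
New components: {0,4,5,6} {1} {2} {3}
Are 3 and 6 in the same component? no

Answer: no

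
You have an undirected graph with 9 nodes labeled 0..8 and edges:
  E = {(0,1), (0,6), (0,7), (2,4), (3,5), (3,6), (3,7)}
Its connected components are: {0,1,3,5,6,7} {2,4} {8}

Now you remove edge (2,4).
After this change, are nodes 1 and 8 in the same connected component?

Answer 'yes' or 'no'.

Initial components: {0,1,3,5,6,7} {2,4} {8}
Removing edge (2,4): it was a bridge — component count 3 -> 4.
New components: {0,1,3,5,6,7} {2} {4} {8}
Are 1 and 8 in the same component? no

Answer: no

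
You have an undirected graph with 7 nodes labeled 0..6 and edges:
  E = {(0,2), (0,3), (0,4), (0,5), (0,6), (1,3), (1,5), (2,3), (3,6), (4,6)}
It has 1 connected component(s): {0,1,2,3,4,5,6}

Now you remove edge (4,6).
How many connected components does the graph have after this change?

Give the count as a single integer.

Answer: 1

Derivation:
Initial component count: 1
Remove (4,6): not a bridge. Count unchanged: 1.
  After removal, components: {0,1,2,3,4,5,6}
New component count: 1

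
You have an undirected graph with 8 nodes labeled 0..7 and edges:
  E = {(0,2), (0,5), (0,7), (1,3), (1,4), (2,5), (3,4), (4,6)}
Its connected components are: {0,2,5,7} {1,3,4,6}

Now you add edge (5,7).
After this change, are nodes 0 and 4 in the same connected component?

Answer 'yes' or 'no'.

Initial components: {0,2,5,7} {1,3,4,6}
Adding edge (5,7): both already in same component {0,2,5,7}. No change.
New components: {0,2,5,7} {1,3,4,6}
Are 0 and 4 in the same component? no

Answer: no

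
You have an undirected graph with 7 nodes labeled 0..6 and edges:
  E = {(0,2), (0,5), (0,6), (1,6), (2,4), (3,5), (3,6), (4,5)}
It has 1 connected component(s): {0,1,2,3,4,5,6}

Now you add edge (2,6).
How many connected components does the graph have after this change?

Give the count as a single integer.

Answer: 1

Derivation:
Initial component count: 1
Add (2,6): endpoints already in same component. Count unchanged: 1.
New component count: 1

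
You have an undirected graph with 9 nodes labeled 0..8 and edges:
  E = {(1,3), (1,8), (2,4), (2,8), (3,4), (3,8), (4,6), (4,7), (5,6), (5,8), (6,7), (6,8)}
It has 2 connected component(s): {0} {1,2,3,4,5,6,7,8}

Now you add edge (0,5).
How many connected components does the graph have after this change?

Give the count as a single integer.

Answer: 1

Derivation:
Initial component count: 2
Add (0,5): merges two components. Count decreases: 2 -> 1.
New component count: 1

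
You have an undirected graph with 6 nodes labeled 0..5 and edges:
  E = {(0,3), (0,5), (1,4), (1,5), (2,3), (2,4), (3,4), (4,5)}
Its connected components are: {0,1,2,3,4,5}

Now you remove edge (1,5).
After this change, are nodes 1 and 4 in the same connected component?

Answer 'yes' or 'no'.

Answer: yes

Derivation:
Initial components: {0,1,2,3,4,5}
Removing edge (1,5): not a bridge — component count unchanged at 1.
New components: {0,1,2,3,4,5}
Are 1 and 4 in the same component? yes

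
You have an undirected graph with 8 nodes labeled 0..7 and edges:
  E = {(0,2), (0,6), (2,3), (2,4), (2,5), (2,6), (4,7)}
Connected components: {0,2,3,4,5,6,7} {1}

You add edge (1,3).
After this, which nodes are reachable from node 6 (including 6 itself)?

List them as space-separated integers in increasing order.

Answer: 0 1 2 3 4 5 6 7

Derivation:
Before: nodes reachable from 6: {0,2,3,4,5,6,7}
Adding (1,3): merges 6's component with another. Reachability grows.
After: nodes reachable from 6: {0,1,2,3,4,5,6,7}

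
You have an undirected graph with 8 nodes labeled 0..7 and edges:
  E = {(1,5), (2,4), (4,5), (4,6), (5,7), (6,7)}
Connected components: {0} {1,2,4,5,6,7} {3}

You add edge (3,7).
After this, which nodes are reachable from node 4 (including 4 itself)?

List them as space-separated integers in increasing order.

Answer: 1 2 3 4 5 6 7

Derivation:
Before: nodes reachable from 4: {1,2,4,5,6,7}
Adding (3,7): merges 4's component with another. Reachability grows.
After: nodes reachable from 4: {1,2,3,4,5,6,7}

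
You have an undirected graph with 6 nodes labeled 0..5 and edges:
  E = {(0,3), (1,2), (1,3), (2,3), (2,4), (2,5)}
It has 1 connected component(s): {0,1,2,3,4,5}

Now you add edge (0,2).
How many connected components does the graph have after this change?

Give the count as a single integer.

Answer: 1

Derivation:
Initial component count: 1
Add (0,2): endpoints already in same component. Count unchanged: 1.
New component count: 1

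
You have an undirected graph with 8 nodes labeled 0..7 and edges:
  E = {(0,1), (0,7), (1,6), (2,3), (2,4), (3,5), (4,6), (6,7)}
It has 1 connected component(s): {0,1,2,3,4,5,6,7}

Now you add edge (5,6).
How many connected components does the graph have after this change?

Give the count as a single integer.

Initial component count: 1
Add (5,6): endpoints already in same component. Count unchanged: 1.
New component count: 1

Answer: 1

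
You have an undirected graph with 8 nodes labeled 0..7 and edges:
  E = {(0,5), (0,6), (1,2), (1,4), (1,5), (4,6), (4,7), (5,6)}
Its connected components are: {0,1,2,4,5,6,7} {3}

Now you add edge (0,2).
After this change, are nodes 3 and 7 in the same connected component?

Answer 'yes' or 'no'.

Answer: no

Derivation:
Initial components: {0,1,2,4,5,6,7} {3}
Adding edge (0,2): both already in same component {0,1,2,4,5,6,7}. No change.
New components: {0,1,2,4,5,6,7} {3}
Are 3 and 7 in the same component? no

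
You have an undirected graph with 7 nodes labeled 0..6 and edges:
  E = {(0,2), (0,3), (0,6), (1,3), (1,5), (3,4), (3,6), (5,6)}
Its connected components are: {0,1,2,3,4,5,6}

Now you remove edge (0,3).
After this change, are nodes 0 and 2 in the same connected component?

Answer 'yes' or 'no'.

Answer: yes

Derivation:
Initial components: {0,1,2,3,4,5,6}
Removing edge (0,3): not a bridge — component count unchanged at 1.
New components: {0,1,2,3,4,5,6}
Are 0 and 2 in the same component? yes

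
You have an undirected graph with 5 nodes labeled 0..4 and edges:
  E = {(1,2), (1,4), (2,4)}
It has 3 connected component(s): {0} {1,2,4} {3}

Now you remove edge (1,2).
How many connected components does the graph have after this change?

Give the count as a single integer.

Answer: 3

Derivation:
Initial component count: 3
Remove (1,2): not a bridge. Count unchanged: 3.
  After removal, components: {0} {1,2,4} {3}
New component count: 3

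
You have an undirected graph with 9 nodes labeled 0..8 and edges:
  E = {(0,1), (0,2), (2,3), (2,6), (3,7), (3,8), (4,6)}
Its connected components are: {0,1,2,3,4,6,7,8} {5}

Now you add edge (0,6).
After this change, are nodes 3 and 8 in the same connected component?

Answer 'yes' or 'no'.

Initial components: {0,1,2,3,4,6,7,8} {5}
Adding edge (0,6): both already in same component {0,1,2,3,4,6,7,8}. No change.
New components: {0,1,2,3,4,6,7,8} {5}
Are 3 and 8 in the same component? yes

Answer: yes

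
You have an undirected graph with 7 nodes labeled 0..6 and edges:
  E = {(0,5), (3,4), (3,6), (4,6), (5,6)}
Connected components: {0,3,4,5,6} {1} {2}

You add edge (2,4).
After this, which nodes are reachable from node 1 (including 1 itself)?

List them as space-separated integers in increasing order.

Answer: 1

Derivation:
Before: nodes reachable from 1: {1}
Adding (2,4): merges two components, but neither contains 1. Reachability from 1 unchanged.
After: nodes reachable from 1: {1}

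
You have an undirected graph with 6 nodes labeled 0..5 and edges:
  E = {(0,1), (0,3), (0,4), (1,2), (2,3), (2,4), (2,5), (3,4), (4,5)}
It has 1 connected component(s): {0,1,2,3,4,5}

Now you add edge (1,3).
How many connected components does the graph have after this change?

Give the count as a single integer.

Initial component count: 1
Add (1,3): endpoints already in same component. Count unchanged: 1.
New component count: 1

Answer: 1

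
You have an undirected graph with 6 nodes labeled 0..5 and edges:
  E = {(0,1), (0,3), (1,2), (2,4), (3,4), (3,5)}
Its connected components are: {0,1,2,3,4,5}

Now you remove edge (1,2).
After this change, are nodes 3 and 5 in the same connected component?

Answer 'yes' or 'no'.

Answer: yes

Derivation:
Initial components: {0,1,2,3,4,5}
Removing edge (1,2): not a bridge — component count unchanged at 1.
New components: {0,1,2,3,4,5}
Are 3 and 5 in the same component? yes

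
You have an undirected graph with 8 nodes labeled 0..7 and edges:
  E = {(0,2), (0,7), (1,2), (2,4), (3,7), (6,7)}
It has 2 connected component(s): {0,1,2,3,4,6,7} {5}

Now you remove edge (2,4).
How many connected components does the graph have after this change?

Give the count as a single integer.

Answer: 3

Derivation:
Initial component count: 2
Remove (2,4): it was a bridge. Count increases: 2 -> 3.
  After removal, components: {0,1,2,3,6,7} {4} {5}
New component count: 3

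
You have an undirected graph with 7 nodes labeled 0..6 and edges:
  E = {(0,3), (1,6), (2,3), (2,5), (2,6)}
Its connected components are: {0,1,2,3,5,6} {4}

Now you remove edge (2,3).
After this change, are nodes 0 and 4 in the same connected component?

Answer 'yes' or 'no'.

Initial components: {0,1,2,3,5,6} {4}
Removing edge (2,3): it was a bridge — component count 2 -> 3.
New components: {0,3} {1,2,5,6} {4}
Are 0 and 4 in the same component? no

Answer: no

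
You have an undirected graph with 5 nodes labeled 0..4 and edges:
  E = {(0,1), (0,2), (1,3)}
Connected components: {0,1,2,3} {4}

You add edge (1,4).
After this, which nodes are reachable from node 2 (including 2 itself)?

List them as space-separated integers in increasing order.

Before: nodes reachable from 2: {0,1,2,3}
Adding (1,4): merges 2's component with another. Reachability grows.
After: nodes reachable from 2: {0,1,2,3,4}

Answer: 0 1 2 3 4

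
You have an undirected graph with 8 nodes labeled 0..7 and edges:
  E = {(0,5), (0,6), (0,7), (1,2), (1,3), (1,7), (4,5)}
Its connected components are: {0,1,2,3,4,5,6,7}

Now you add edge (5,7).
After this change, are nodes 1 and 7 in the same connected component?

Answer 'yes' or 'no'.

Answer: yes

Derivation:
Initial components: {0,1,2,3,4,5,6,7}
Adding edge (5,7): both already in same component {0,1,2,3,4,5,6,7}. No change.
New components: {0,1,2,3,4,5,6,7}
Are 1 and 7 in the same component? yes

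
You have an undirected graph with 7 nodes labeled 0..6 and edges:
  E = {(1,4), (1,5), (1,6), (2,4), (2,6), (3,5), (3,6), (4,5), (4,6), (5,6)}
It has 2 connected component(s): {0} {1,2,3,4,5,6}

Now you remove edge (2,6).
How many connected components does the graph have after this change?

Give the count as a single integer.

Initial component count: 2
Remove (2,6): not a bridge. Count unchanged: 2.
  After removal, components: {0} {1,2,3,4,5,6}
New component count: 2

Answer: 2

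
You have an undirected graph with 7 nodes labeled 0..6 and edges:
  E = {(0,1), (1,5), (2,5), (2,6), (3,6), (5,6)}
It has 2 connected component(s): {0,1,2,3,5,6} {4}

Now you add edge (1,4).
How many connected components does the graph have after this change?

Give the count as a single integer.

Initial component count: 2
Add (1,4): merges two components. Count decreases: 2 -> 1.
New component count: 1

Answer: 1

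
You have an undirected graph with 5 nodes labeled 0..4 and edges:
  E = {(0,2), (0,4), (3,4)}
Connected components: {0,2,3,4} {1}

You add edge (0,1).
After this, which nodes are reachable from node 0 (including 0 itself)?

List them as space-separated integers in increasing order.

Before: nodes reachable from 0: {0,2,3,4}
Adding (0,1): merges 0's component with another. Reachability grows.
After: nodes reachable from 0: {0,1,2,3,4}

Answer: 0 1 2 3 4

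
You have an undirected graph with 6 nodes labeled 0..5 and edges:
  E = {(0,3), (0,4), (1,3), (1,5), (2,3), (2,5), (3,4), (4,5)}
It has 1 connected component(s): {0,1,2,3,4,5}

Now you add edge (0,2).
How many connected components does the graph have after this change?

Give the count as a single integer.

Initial component count: 1
Add (0,2): endpoints already in same component. Count unchanged: 1.
New component count: 1

Answer: 1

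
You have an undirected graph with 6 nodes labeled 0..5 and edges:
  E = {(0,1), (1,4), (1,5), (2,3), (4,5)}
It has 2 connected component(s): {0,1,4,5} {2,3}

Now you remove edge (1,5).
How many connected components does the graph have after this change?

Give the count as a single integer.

Initial component count: 2
Remove (1,5): not a bridge. Count unchanged: 2.
  After removal, components: {0,1,4,5} {2,3}
New component count: 2

Answer: 2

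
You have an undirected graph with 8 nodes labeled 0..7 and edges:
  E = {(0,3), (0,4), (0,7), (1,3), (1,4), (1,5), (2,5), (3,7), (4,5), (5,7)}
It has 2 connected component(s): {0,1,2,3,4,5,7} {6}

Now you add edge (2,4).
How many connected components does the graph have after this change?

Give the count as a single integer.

Answer: 2

Derivation:
Initial component count: 2
Add (2,4): endpoints already in same component. Count unchanged: 2.
New component count: 2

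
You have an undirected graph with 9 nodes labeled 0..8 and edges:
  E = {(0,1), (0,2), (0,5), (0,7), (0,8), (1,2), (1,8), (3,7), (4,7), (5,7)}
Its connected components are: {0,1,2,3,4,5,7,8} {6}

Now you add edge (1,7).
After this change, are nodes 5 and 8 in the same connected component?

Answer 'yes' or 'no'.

Answer: yes

Derivation:
Initial components: {0,1,2,3,4,5,7,8} {6}
Adding edge (1,7): both already in same component {0,1,2,3,4,5,7,8}. No change.
New components: {0,1,2,3,4,5,7,8} {6}
Are 5 and 8 in the same component? yes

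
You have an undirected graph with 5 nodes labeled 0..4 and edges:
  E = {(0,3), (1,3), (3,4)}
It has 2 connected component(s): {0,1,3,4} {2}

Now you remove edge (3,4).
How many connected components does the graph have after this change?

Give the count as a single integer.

Initial component count: 2
Remove (3,4): it was a bridge. Count increases: 2 -> 3.
  After removal, components: {0,1,3} {2} {4}
New component count: 3

Answer: 3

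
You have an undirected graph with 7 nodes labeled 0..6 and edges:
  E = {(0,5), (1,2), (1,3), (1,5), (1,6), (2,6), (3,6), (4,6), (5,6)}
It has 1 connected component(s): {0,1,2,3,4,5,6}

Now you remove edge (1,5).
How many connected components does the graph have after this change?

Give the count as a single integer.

Answer: 1

Derivation:
Initial component count: 1
Remove (1,5): not a bridge. Count unchanged: 1.
  After removal, components: {0,1,2,3,4,5,6}
New component count: 1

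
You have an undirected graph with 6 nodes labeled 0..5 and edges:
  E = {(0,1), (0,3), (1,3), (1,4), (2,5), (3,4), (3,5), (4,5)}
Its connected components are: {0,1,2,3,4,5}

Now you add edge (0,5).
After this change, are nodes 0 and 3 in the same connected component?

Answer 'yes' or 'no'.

Answer: yes

Derivation:
Initial components: {0,1,2,3,4,5}
Adding edge (0,5): both already in same component {0,1,2,3,4,5}. No change.
New components: {0,1,2,3,4,5}
Are 0 and 3 in the same component? yes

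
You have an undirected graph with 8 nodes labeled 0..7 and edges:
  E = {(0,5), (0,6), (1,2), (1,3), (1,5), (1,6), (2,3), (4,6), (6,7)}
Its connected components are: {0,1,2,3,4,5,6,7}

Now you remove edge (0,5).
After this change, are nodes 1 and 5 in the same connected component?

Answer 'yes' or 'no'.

Initial components: {0,1,2,3,4,5,6,7}
Removing edge (0,5): not a bridge — component count unchanged at 1.
New components: {0,1,2,3,4,5,6,7}
Are 1 and 5 in the same component? yes

Answer: yes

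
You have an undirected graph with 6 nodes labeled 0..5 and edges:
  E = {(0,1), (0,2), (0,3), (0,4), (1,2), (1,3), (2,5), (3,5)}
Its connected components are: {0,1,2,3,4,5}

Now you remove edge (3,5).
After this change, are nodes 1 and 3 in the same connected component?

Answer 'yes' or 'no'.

Answer: yes

Derivation:
Initial components: {0,1,2,3,4,5}
Removing edge (3,5): not a bridge — component count unchanged at 1.
New components: {0,1,2,3,4,5}
Are 1 and 3 in the same component? yes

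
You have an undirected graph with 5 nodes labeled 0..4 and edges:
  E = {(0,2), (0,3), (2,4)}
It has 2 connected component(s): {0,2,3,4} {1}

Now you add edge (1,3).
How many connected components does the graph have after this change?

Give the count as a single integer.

Answer: 1

Derivation:
Initial component count: 2
Add (1,3): merges two components. Count decreases: 2 -> 1.
New component count: 1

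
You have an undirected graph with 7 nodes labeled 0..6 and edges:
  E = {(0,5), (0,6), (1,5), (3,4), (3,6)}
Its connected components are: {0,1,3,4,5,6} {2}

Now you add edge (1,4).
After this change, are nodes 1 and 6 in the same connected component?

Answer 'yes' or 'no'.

Initial components: {0,1,3,4,5,6} {2}
Adding edge (1,4): both already in same component {0,1,3,4,5,6}. No change.
New components: {0,1,3,4,5,6} {2}
Are 1 and 6 in the same component? yes

Answer: yes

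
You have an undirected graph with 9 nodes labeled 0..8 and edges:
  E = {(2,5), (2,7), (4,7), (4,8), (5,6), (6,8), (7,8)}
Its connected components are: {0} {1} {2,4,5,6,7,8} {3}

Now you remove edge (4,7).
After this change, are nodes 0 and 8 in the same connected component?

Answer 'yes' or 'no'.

Answer: no

Derivation:
Initial components: {0} {1} {2,4,5,6,7,8} {3}
Removing edge (4,7): not a bridge — component count unchanged at 4.
New components: {0} {1} {2,4,5,6,7,8} {3}
Are 0 and 8 in the same component? no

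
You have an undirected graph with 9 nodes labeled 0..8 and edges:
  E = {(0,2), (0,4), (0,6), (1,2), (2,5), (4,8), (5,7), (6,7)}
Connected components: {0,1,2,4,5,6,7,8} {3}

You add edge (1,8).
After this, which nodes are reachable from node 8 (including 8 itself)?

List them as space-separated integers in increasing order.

Answer: 0 1 2 4 5 6 7 8

Derivation:
Before: nodes reachable from 8: {0,1,2,4,5,6,7,8}
Adding (1,8): both endpoints already in same component. Reachability from 8 unchanged.
After: nodes reachable from 8: {0,1,2,4,5,6,7,8}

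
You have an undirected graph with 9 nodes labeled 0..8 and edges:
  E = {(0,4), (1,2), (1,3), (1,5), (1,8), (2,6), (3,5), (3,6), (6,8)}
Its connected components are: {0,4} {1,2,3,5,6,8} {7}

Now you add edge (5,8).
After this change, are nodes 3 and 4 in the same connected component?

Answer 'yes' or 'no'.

Initial components: {0,4} {1,2,3,5,6,8} {7}
Adding edge (5,8): both already in same component {1,2,3,5,6,8}. No change.
New components: {0,4} {1,2,3,5,6,8} {7}
Are 3 and 4 in the same component? no

Answer: no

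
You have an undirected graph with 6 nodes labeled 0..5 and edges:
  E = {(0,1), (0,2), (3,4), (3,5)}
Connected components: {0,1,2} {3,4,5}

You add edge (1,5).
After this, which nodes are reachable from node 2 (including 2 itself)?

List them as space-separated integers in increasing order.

Answer: 0 1 2 3 4 5

Derivation:
Before: nodes reachable from 2: {0,1,2}
Adding (1,5): merges 2's component with another. Reachability grows.
After: nodes reachable from 2: {0,1,2,3,4,5}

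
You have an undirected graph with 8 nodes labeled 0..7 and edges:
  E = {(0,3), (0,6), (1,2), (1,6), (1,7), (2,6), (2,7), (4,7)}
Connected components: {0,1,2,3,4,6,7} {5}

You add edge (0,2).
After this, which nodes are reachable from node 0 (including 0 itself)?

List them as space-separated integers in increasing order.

Before: nodes reachable from 0: {0,1,2,3,4,6,7}
Adding (0,2): both endpoints already in same component. Reachability from 0 unchanged.
After: nodes reachable from 0: {0,1,2,3,4,6,7}

Answer: 0 1 2 3 4 6 7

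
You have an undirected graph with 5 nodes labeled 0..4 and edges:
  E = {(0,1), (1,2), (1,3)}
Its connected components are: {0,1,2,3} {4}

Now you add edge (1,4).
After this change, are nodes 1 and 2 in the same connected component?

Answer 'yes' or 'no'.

Answer: yes

Derivation:
Initial components: {0,1,2,3} {4}
Adding edge (1,4): merges {0,1,2,3} and {4}.
New components: {0,1,2,3,4}
Are 1 and 2 in the same component? yes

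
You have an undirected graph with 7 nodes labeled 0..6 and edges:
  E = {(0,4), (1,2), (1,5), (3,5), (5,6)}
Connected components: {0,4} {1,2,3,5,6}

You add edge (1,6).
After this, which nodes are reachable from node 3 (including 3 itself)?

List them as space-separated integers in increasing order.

Before: nodes reachable from 3: {1,2,3,5,6}
Adding (1,6): both endpoints already in same component. Reachability from 3 unchanged.
After: nodes reachable from 3: {1,2,3,5,6}

Answer: 1 2 3 5 6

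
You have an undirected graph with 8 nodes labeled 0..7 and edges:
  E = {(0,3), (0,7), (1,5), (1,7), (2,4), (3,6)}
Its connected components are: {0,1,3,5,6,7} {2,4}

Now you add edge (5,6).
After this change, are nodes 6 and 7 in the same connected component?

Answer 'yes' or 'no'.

Answer: yes

Derivation:
Initial components: {0,1,3,5,6,7} {2,4}
Adding edge (5,6): both already in same component {0,1,3,5,6,7}. No change.
New components: {0,1,3,5,6,7} {2,4}
Are 6 and 7 in the same component? yes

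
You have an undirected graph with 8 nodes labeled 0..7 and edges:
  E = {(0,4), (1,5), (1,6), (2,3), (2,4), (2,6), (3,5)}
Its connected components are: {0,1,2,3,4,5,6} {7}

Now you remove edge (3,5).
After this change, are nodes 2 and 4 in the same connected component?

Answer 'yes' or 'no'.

Initial components: {0,1,2,3,4,5,6} {7}
Removing edge (3,5): not a bridge — component count unchanged at 2.
New components: {0,1,2,3,4,5,6} {7}
Are 2 and 4 in the same component? yes

Answer: yes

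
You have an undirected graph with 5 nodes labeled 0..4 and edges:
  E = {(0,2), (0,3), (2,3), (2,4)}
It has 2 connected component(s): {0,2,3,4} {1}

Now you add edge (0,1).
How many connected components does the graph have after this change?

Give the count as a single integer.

Answer: 1

Derivation:
Initial component count: 2
Add (0,1): merges two components. Count decreases: 2 -> 1.
New component count: 1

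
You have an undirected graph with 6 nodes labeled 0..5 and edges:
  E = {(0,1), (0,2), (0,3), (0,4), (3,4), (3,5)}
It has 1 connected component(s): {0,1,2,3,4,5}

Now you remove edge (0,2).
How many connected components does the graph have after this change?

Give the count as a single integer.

Initial component count: 1
Remove (0,2): it was a bridge. Count increases: 1 -> 2.
  After removal, components: {0,1,3,4,5} {2}
New component count: 2

Answer: 2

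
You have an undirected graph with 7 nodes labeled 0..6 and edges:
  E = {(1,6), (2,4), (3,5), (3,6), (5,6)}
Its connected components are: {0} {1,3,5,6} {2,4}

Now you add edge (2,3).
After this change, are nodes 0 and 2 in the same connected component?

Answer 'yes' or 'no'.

Answer: no

Derivation:
Initial components: {0} {1,3,5,6} {2,4}
Adding edge (2,3): merges {2,4} and {1,3,5,6}.
New components: {0} {1,2,3,4,5,6}
Are 0 and 2 in the same component? no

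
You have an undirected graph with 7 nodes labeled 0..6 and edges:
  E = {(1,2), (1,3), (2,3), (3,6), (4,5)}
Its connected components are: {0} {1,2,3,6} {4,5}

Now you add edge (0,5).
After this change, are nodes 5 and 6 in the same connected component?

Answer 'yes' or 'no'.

Answer: no

Derivation:
Initial components: {0} {1,2,3,6} {4,5}
Adding edge (0,5): merges {0} and {4,5}.
New components: {0,4,5} {1,2,3,6}
Are 5 and 6 in the same component? no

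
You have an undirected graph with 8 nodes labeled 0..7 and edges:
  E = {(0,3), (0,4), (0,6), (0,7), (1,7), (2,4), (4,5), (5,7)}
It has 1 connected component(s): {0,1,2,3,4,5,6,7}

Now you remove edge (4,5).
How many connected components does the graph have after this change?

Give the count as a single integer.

Initial component count: 1
Remove (4,5): not a bridge. Count unchanged: 1.
  After removal, components: {0,1,2,3,4,5,6,7}
New component count: 1

Answer: 1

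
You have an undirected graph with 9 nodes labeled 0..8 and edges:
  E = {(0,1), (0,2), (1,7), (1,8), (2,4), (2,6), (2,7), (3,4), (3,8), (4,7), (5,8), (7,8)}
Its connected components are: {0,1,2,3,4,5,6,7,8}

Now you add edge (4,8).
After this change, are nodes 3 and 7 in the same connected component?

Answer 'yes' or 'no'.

Initial components: {0,1,2,3,4,5,6,7,8}
Adding edge (4,8): both already in same component {0,1,2,3,4,5,6,7,8}. No change.
New components: {0,1,2,3,4,5,6,7,8}
Are 3 and 7 in the same component? yes

Answer: yes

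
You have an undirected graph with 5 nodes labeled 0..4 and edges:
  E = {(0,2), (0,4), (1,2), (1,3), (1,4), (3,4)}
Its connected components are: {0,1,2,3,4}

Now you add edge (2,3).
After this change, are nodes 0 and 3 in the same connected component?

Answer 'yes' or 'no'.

Answer: yes

Derivation:
Initial components: {0,1,2,3,4}
Adding edge (2,3): both already in same component {0,1,2,3,4}. No change.
New components: {0,1,2,3,4}
Are 0 and 3 in the same component? yes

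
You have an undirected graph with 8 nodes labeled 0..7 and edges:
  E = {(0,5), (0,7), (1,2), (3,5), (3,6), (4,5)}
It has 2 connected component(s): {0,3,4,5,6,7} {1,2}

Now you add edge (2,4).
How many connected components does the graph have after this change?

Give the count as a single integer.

Answer: 1

Derivation:
Initial component count: 2
Add (2,4): merges two components. Count decreases: 2 -> 1.
New component count: 1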